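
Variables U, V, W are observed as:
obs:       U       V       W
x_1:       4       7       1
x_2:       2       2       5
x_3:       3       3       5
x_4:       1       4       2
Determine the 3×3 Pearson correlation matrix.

Step 1 — column means:
  mean(U) = (4 + 2 + 3 + 1) / 4 = 10/4 = 2.5
  mean(V) = (7 + 2 + 3 + 4) / 4 = 16/4 = 4
  mean(W) = (1 + 5 + 5 + 2) / 4 = 13/4 = 3.25

Step 2 — sample variances and covariances s[i,j] = (1/(n-1)) · Σ_k (x_{k,i} - mean_i) · (x_{k,j} - mean_j), with n-1 = 3:
  s[U,U] = ((1.5)·(1.5) + (-0.5)·(-0.5) + (0.5)·(0.5) + (-1.5)·(-1.5)) / 3 = 5/3 = 1.6667
  s[U,V] = ((1.5)·(3) + (-0.5)·(-2) + (0.5)·(-1) + (-1.5)·(0)) / 3 = 5/3 = 1.6667
  s[U,W] = ((1.5)·(-2.25) + (-0.5)·(1.75) + (0.5)·(1.75) + (-1.5)·(-1.25)) / 3 = -1.5/3 = -0.5
  s[V,V] = ((3)·(3) + (-2)·(-2) + (-1)·(-1) + (0)·(0)) / 3 = 14/3 = 4.6667
  s[V,W] = ((3)·(-2.25) + (-2)·(1.75) + (-1)·(1.75) + (0)·(-1.25)) / 3 = -12/3 = -4
  s[W,W] = ((-2.25)·(-2.25) + (1.75)·(1.75) + (1.75)·(1.75) + (-1.25)·(-1.25)) / 3 = 12.75/3 = 4.25
  Sample standard deviations s_i = √(s[i,i]):
  s(U) = √(1.6667) = 1.291
  s(V) = √(4.6667) = 2.1602
  s(W) = √(4.25) = 2.0616

Step 3 — r_{ij} = s_{ij} / (s_i · s_j):
  r[U,U] = 1 (diagonal).
  r[U,V] = 1.6667 / (1.291 · 2.1602) = 1.6667 / 2.7889 = 0.5976
  r[U,W] = -0.5 / (1.291 · 2.0616) = -0.5 / 2.6615 = -0.1879
  r[V,V] = 1 (diagonal).
  r[V,W] = -4 / (2.1602 · 2.0616) = -4 / 4.4535 = -0.8982
  r[W,W] = 1 (diagonal).

R is symmetric with unit diagonal. Assembling:

R = [[1, 0.5976, -0.1879],
 [0.5976, 1, -0.8982],
 [-0.1879, -0.8982, 1]]


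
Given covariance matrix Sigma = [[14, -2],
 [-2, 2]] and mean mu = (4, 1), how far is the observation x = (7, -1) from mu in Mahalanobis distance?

Step 1 — centre the observation: (x - mu) = (3, -2).

Step 2 — invert Sigma. det(Sigma) = 14·2 - (-2)² = 24.
  Sigma^{-1} = (1/det) · [[d, -b], [-b, a]] = [[0.0833, 0.0833],
 [0.0833, 0.5833]].

Step 3 — form the quadratic (x - mu)^T · Sigma^{-1} · (x - mu):
  Sigma^{-1} · (x - mu) = (0.0833, -0.9167).
  (x - mu)^T · [Sigma^{-1} · (x - mu)] = (3)·(0.0833) + (-2)·(-0.9167) = 2.0833.

Step 4 — take square root: d = √(2.0833) ≈ 1.4434.

d(x, mu) = √(2.0833) ≈ 1.4434


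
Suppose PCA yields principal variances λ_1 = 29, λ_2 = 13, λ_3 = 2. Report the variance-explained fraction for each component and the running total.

Step 1 — total variance = trace(Sigma) = Σ λ_i = 29 + 13 + 2 = 44.

Step 2 — fraction explained by component i = λ_i / Σ λ:
  PC1: 29/44 = 0.6591
  PC2: 13/44 = 0.2955
  PC3: 2/44 = 0.0455

Step 3 — cumulative fraction after k components = (λ_1 + ... + λ_k) / Σ λ:
  k = 1: 29/44 = 0.6591
  k = 2: (29 + 13)/44 = 42/44 = 0.9545
  k = 3: (29 + 13 + 2)/44 = 44/44 = 1

Summary (fraction, with percent):

explained: PC1 0.6591 (65.91%), PC2 0.2955 (29.55%), PC3 0.0455 (4.55%);  cumulative: 0.6591, 0.9545, 1


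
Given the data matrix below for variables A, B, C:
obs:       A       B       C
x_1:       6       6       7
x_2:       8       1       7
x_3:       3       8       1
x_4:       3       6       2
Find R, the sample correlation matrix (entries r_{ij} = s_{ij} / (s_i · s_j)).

Step 1 — column means:
  mean(A) = (6 + 8 + 3 + 3) / 4 = 20/4 = 5
  mean(B) = (6 + 1 + 8 + 6) / 4 = 21/4 = 5.25
  mean(C) = (7 + 7 + 1 + 2) / 4 = 17/4 = 4.25

Step 2 — sample variances and covariances s[i,j] = (1/(n-1)) · Σ_k (x_{k,i} - mean_i) · (x_{k,j} - mean_j), with n-1 = 3:
  s[A,A] = ((1)·(1) + (3)·(3) + (-2)·(-2) + (-2)·(-2)) / 3 = 18/3 = 6
  s[A,B] = ((1)·(0.75) + (3)·(-4.25) + (-2)·(2.75) + (-2)·(0.75)) / 3 = -19/3 = -6.3333
  s[A,C] = ((1)·(2.75) + (3)·(2.75) + (-2)·(-3.25) + (-2)·(-2.25)) / 3 = 22/3 = 7.3333
  s[B,B] = ((0.75)·(0.75) + (-4.25)·(-4.25) + (2.75)·(2.75) + (0.75)·(0.75)) / 3 = 26.75/3 = 8.9167
  s[B,C] = ((0.75)·(2.75) + (-4.25)·(2.75) + (2.75)·(-3.25) + (0.75)·(-2.25)) / 3 = -20.25/3 = -6.75
  s[C,C] = ((2.75)·(2.75) + (2.75)·(2.75) + (-3.25)·(-3.25) + (-2.25)·(-2.25)) / 3 = 30.75/3 = 10.25
  Sample standard deviations s_i = √(s[i,i]):
  s(A) = √(6) = 2.4495
  s(B) = √(8.9167) = 2.9861
  s(C) = √(10.25) = 3.2016

Step 3 — r_{ij} = s_{ij} / (s_i · s_j):
  r[A,A] = 1 (diagonal).
  r[A,B] = -6.3333 / (2.4495 · 2.9861) = -6.3333 / 7.3144 = -0.8659
  r[A,C] = 7.3333 / (2.4495 · 3.2016) = 7.3333 / 7.8422 = 0.9351
  r[B,B] = 1 (diagonal).
  r[B,C] = -6.75 / (2.9861 · 3.2016) = -6.75 / 9.5601 = -0.7061
  r[C,C] = 1 (diagonal).

R is symmetric with unit diagonal. Assembling:

R = [[1, -0.8659, 0.9351],
 [-0.8659, 1, -0.7061],
 [0.9351, -0.7061, 1]]


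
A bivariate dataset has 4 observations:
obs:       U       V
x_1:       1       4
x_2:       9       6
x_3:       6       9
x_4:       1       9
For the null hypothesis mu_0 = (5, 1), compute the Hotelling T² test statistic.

Step 1 — sample mean vector:
  mean(U) = (1 + 9 + 6 + 1) / 4 = 17/4 = 4.25
  mean(V) = (4 + 6 + 9 + 9) / 4 = 28/4 = 7
  x̄ = (4.25, 7),  deviation x̄ - mu_0 = (4.25, 7) - (5, 1) = (-0.75, 6).

Step 2 — sample covariance matrix, S[i,j] = (1/(n-1)) · Σ_k (x_{k,i} - mean_i) · (x_{k,j} - mean_j), divisor n-1 = 3:
  S[U,U] = ((-3.25)·(-3.25) + (4.75)·(4.75) + (1.75)·(1.75) + (-3.25)·(-3.25)) / 3 = 46.75/3 = 15.5833
  S[U,V] = ((-3.25)·(-3) + (4.75)·(-1) + (1.75)·(2) + (-3.25)·(2)) / 3 = 2/3 = 0.6667
  S[V,V] = ((-3)·(-3) + (-1)·(-1) + (2)·(2) + (2)·(2)) / 3 = 18/3 = 6
  S = [[15.5833, 0.6667],
 [0.6667, 6]].

Step 3 — invert S. det(S) = 15.5833·6 - (0.6667)² = 93.0556.
  S^{-1} = (1/det) · [[d, -b], [-b, a]] = [[0.0645, -0.0072],
 [-0.0072, 0.1675]].

Step 4 — quadratic form (x̄ - mu_0)^T · S^{-1} · (x̄ - mu_0):
  S^{-1} · (x̄ - mu_0) = (-0.0913, 1.0101),
  (x̄ - mu_0)^T · [...] = (-0.75)·(-0.0913) + (6)·(1.0101) = 6.1294.

Step 5 — scale by n: T² = 4 · 6.1294 = 24.5176.

T² ≈ 24.5176


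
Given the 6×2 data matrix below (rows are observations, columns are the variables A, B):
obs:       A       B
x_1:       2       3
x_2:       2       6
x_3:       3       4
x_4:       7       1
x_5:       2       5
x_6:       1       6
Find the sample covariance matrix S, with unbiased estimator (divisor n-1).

Step 1 — column means:
  mean(A) = (2 + 2 + 3 + 7 + 2 + 1) / 6 = 17/6 = 2.8333
  mean(B) = (3 + 6 + 4 + 1 + 5 + 6) / 6 = 25/6 = 4.1667

Step 2 — sample covariance S[i,j] = (1/(n-1)) · Σ_k (x_{k,i} - mean_i) · (x_{k,j} - mean_j), with n-1 = 5.
  S[A,A] = ((-0.8333)·(-0.8333) + (-0.8333)·(-0.8333) + (0.1667)·(0.1667) + (4.1667)·(4.1667) + (-0.8333)·(-0.8333) + (-1.8333)·(-1.8333)) / 5 = 22.8333/5 = 4.5667
  S[A,B] = ((-0.8333)·(-1.1667) + (-0.8333)·(1.8333) + (0.1667)·(-0.1667) + (4.1667)·(-3.1667) + (-0.8333)·(0.8333) + (-1.8333)·(1.8333)) / 5 = -17.8333/5 = -3.5667
  S[B,B] = ((-1.1667)·(-1.1667) + (1.8333)·(1.8333) + (-0.1667)·(-0.1667) + (-3.1667)·(-3.1667) + (0.8333)·(0.8333) + (1.8333)·(1.8333)) / 5 = 18.8333/5 = 3.7667

S is symmetric (S[j,i] = S[i,j]). Assembling:

S = [[4.5667, -3.5667],
 [-3.5667, 3.7667]]


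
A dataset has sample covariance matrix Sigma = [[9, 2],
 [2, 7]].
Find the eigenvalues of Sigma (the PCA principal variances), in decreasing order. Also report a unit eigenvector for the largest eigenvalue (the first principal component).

Step 1 — characteristic polynomial of 2×2 Sigma:
  det(Sigma - λI) = λ² - trace · λ + det = 0.
  trace = 9 + 7 = 16, det = 9·7 - (2)² = 59.
Step 2 — discriminant:
  Δ = trace² - 4·det = 256 - 236 = 20.
Step 3 — eigenvalues:
  λ = (trace ± √Δ)/2 = (16 ± 4.4721)/2,
  λ_1 = 10.2361,  λ_2 = 5.7639.

Step 4 — unit eigenvector for λ_1: solve (Sigma - λ_1 I)v = 0. First row:
  (9 - 10.2361)·v_x + (2)·v_y = 0, i.e. (-1.2361)·v_x + (2)·v_y = 0,
  so v ∝ (b, λ_1 - a) = (2, 1.2361) = u.
  ||u|| = √((2)² + (1.2361)²) = √(5.5279) ≈ 2.3511,
  v_1 = u/||u|| ≈ (0.8507, 0.5257) (||v_1|| = 1).

λ_1 = 10.2361,  λ_2 = 5.7639;  v_1 ≈ (0.8507, 0.5257)


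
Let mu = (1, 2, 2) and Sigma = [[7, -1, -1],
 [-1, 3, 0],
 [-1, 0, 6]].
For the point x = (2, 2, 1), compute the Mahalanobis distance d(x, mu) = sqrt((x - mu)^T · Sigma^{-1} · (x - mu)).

Step 1 — centre the observation: (x - mu) = (1, 0, -1).

Step 2 — invert Sigma (cofactor / det for 3×3, or solve directly):
  Sigma^{-1} = [[0.1538, 0.0513, 0.0256],
 [0.0513, 0.3504, 0.0085],
 [0.0256, 0.0085, 0.1709]].

Step 3 — form the quadratic (x - mu)^T · Sigma^{-1} · (x - mu):
  Sigma^{-1} · (x - mu) = (0.1282, 0.0427, -0.1453).
  (x - mu)^T · [Sigma^{-1} · (x - mu)] = (1)·(0.1282) + (0)·(0.0427) + (-1)·(-0.1453) = 0.2735.

Step 4 — take square root: d = √(0.2735) ≈ 0.523.

d(x, mu) = √(0.2735) ≈ 0.523


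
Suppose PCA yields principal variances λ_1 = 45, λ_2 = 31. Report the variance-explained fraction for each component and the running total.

Step 1 — total variance = trace(Sigma) = Σ λ_i = 45 + 31 = 76.

Step 2 — fraction explained by component i = λ_i / Σ λ:
  PC1: 45/76 = 0.5921
  PC2: 31/76 = 0.4079

Step 3 — cumulative fraction after k components = (λ_1 + ... + λ_k) / Σ λ:
  k = 1: 45/76 = 0.5921
  k = 2: (45 + 31)/76 = 76/76 = 1

Summary (fraction, with percent):

explained: PC1 0.5921 (59.21%), PC2 0.4079 (40.79%);  cumulative: 0.5921, 1


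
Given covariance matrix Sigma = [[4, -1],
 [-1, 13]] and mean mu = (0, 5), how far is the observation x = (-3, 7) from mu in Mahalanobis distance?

Step 1 — centre the observation: (x - mu) = (-3, 2).

Step 2 — invert Sigma. det(Sigma) = 4·13 - (-1)² = 51.
  Sigma^{-1} = (1/det) · [[d, -b], [-b, a]] = [[0.2549, 0.0196],
 [0.0196, 0.0784]].

Step 3 — form the quadratic (x - mu)^T · Sigma^{-1} · (x - mu):
  Sigma^{-1} · (x - mu) = (-0.7255, 0.098).
  (x - mu)^T · [Sigma^{-1} · (x - mu)] = (-3)·(-0.7255) + (2)·(0.098) = 2.3725.

Step 4 — take square root: d = √(2.3725) ≈ 1.5403.

d(x, mu) = √(2.3725) ≈ 1.5403


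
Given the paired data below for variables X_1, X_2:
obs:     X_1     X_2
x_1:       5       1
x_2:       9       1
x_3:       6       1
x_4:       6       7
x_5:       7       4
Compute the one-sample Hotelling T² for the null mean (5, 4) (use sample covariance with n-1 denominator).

Step 1 — sample mean vector:
  mean(X_1) = (5 + 9 + 6 + 6 + 7) / 5 = 33/5 = 6.6
  mean(X_2) = (1 + 1 + 1 + 7 + 4) / 5 = 14/5 = 2.8
  x̄ = (6.6, 2.8),  deviation x̄ - mu_0 = (6.6, 2.8) - (5, 4) = (1.6, -1.2).

Step 2 — sample covariance matrix, S[i,j] = (1/(n-1)) · Σ_k (x_{k,i} - mean_i) · (x_{k,j} - mean_j), divisor n-1 = 4:
  S[X_1,X_1] = ((-1.6)·(-1.6) + (2.4)·(2.4) + (-0.6)·(-0.6) + (-0.6)·(-0.6) + (0.4)·(0.4)) / 4 = 9.2/4 = 2.3
  S[X_1,X_2] = ((-1.6)·(-1.8) + (2.4)·(-1.8) + (-0.6)·(-1.8) + (-0.6)·(4.2) + (0.4)·(1.2)) / 4 = -2.4/4 = -0.6
  S[X_2,X_2] = ((-1.8)·(-1.8) + (-1.8)·(-1.8) + (-1.8)·(-1.8) + (4.2)·(4.2) + (1.2)·(1.2)) / 4 = 28.8/4 = 7.2
  S = [[2.3, -0.6],
 [-0.6, 7.2]].

Step 3 — invert S. det(S) = 2.3·7.2 - (-0.6)² = 16.2.
  S^{-1} = (1/det) · [[d, -b], [-b, a]] = [[0.4444, 0.037],
 [0.037, 0.142]].

Step 4 — quadratic form (x̄ - mu_0)^T · S^{-1} · (x̄ - mu_0):
  S^{-1} · (x̄ - mu_0) = (0.6667, -0.1111),
  (x̄ - mu_0)^T · [...] = (1.6)·(0.6667) + (-1.2)·(-0.1111) = 1.2.

Step 5 — scale by n: T² = 5 · 1.2 = 6.

T² ≈ 6


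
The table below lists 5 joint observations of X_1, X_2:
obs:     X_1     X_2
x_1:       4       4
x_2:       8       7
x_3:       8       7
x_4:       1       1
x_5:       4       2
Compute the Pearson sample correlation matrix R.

Step 1 — column means:
  mean(X_1) = (4 + 8 + 8 + 1 + 4) / 5 = 25/5 = 5
  mean(X_2) = (4 + 7 + 7 + 1 + 2) / 5 = 21/5 = 4.2

Step 2 — sample variances and covariances s[i,j] = (1/(n-1)) · Σ_k (x_{k,i} - mean_i) · (x_{k,j} - mean_j), with n-1 = 4:
  s[X_1,X_1] = ((-1)·(-1) + (3)·(3) + (3)·(3) + (-4)·(-4) + (-1)·(-1)) / 4 = 36/4 = 9
  s[X_1,X_2] = ((-1)·(-0.2) + (3)·(2.8) + (3)·(2.8) + (-4)·(-3.2) + (-1)·(-2.2)) / 4 = 32/4 = 8
  s[X_2,X_2] = ((-0.2)·(-0.2) + (2.8)·(2.8) + (2.8)·(2.8) + (-3.2)·(-3.2) + (-2.2)·(-2.2)) / 4 = 30.8/4 = 7.7
  Sample standard deviations s_i = √(s[i,i]):
  s(X_1) = √(9) = 3
  s(X_2) = √(7.7) = 2.7749

Step 3 — r_{ij} = s_{ij} / (s_i · s_j):
  r[X_1,X_1] = 1 (diagonal).
  r[X_1,X_2] = 8 / (3 · 2.7749) = 8 / 8.3247 = 0.961
  r[X_2,X_2] = 1 (diagonal).

R is symmetric with unit diagonal. Assembling:

R = [[1, 0.961],
 [0.961, 1]]


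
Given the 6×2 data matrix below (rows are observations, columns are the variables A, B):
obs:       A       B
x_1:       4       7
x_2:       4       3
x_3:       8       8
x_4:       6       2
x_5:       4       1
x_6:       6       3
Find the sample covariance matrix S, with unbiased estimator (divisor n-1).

Step 1 — column means:
  mean(A) = (4 + 4 + 8 + 6 + 4 + 6) / 6 = 32/6 = 5.3333
  mean(B) = (7 + 3 + 8 + 2 + 1 + 3) / 6 = 24/6 = 4

Step 2 — sample covariance S[i,j] = (1/(n-1)) · Σ_k (x_{k,i} - mean_i) · (x_{k,j} - mean_j), with n-1 = 5.
  S[A,A] = ((-1.3333)·(-1.3333) + (-1.3333)·(-1.3333) + (2.6667)·(2.6667) + (0.6667)·(0.6667) + (-1.3333)·(-1.3333) + (0.6667)·(0.6667)) / 5 = 13.3333/5 = 2.6667
  S[A,B] = ((-1.3333)·(3) + (-1.3333)·(-1) + (2.6667)·(4) + (0.6667)·(-2) + (-1.3333)·(-3) + (0.6667)·(-1)) / 5 = 10/5 = 2
  S[B,B] = ((3)·(3) + (-1)·(-1) + (4)·(4) + (-2)·(-2) + (-3)·(-3) + (-1)·(-1)) / 5 = 40/5 = 8

S is symmetric (S[j,i] = S[i,j]). Assembling:

S = [[2.6667, 2],
 [2, 8]]


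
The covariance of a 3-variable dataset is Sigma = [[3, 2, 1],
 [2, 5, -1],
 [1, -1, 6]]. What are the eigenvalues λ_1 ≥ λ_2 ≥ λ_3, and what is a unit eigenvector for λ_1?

Step 1 — characteristic polynomial p(λ) = det(λI - Sigma) = λ³ - tr·λ² + c_1·λ - det, where tr = trace, c_1 = sum of the principal 2×2 minors, det = det(Sigma):
  tr = 3 + 5 + 6 = 14,
  c_1 = (3·5 - (2)²) + (3·6 - (1)²) + (5·6 - (-1)²) = 11 + 17 + 29 = 57,
  det = 3·(5·6 - (-1)²) - (2)·((2)·6 - (-1)·(1)) + (1)·((2)·(-1) - 5·(1)) = 3·(29) - (2)·(13) + (1)·(-7) = 54.
  So p(λ) = λ³ - 14λ² + 57λ - 54.
Step 2 — look for an integer root (rational root theorem: any rational root is an integer divisor of 54). Testing λ = 6:
  p(6) = 216 - 504 + 342 - 54 = 0  ✓
  Dividing out (λ - 6): p(λ) = (λ - 6)(λ² - 8λ + 9).
Step 3 — remaining eigenvalues from the quadratic λ² - 8λ + 9 = 0:
  Δ = 8² - 4·9 = 64 - 36 = 28,  λ = (8 ± √28)/2 = (8 ± 5.2915)/2 ≈ 6.6458 or 1.3542.
  Sorted: λ_1 = 6.6458,  λ_2 = 6,  λ_3 = 1.3542  (check: sum = 14 = tr ✓).

Step 4 — unit eigenvector for λ_1 ≈ 6.6458: v spans the null space of (Sigma - λ_1 I), whose rows are
  r_1 = (-3.6458, 2, 1),  r_2 = (2, -1.6458, -1),  r_3 = (1, -1, -0.6458).
  v is orthogonal to every row, so take v ∝ r_1 × r_2 = ((2)·(-1) - (1)·(-1.6458), (1)·(2) - (-3.6458)·(-1), (-3.6458)·(-1.6458) - (2)·(2)) ≈ (-0.3542, -1.6458, 2).
  Rescale (multiply by -1 so the first nonzero entry is positive): u = (0.3542, 1.6458, -2).
  ||u|| = √((0.3542)² + (1.6458)² + (-2)²) = √(6.834) ≈ 2.6142,  v_1 = u/||u|| ≈ (0.1355, 0.6295, -0.7651) (||v_1|| = 1).

λ_1 = 6.6458,  λ_2 = 6,  λ_3 = 1.3542;  v_1 ≈ (0.1355, 0.6295, -0.7651)


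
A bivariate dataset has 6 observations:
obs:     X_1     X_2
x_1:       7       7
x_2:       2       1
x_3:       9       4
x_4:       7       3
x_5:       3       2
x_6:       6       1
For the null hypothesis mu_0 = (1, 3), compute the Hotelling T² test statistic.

Step 1 — sample mean vector:
  mean(X_1) = (7 + 2 + 9 + 7 + 3 + 6) / 6 = 34/6 = 5.6667
  mean(X_2) = (7 + 1 + 4 + 3 + 2 + 1) / 6 = 18/6 = 3
  x̄ = (5.6667, 3),  deviation x̄ - mu_0 = (5.6667, 3) - (1, 3) = (4.6667, 0).

Step 2 — sample covariance matrix, S[i,j] = (1/(n-1)) · Σ_k (x_{k,i} - mean_i) · (x_{k,j} - mean_j), divisor n-1 = 5:
  S[X_1,X_1] = ((1.3333)·(1.3333) + (-3.6667)·(-3.6667) + (3.3333)·(3.3333) + (1.3333)·(1.3333) + (-2.6667)·(-2.6667) + (0.3333)·(0.3333)) / 5 = 35.3333/5 = 7.0667
  S[X_1,X_2] = ((1.3333)·(4) + (-3.6667)·(-2) + (3.3333)·(1) + (1.3333)·(0) + (-2.6667)·(-1) + (0.3333)·(-2)) / 5 = 18/5 = 3.6
  S[X_2,X_2] = ((4)·(4) + (-2)·(-2) + (1)·(1) + (0)·(0) + (-1)·(-1) + (-2)·(-2)) / 5 = 26/5 = 5.2
  S = [[7.0667, 3.6],
 [3.6, 5.2]].

Step 3 — invert S. det(S) = 7.0667·5.2 - (3.6)² = 23.7867.
  S^{-1} = (1/det) · [[d, -b], [-b, a]] = [[0.2186, -0.1513],
 [-0.1513, 0.2971]].

Step 4 — quadratic form (x̄ - mu_0)^T · S^{-1} · (x̄ - mu_0):
  S^{-1} · (x̄ - mu_0) = (1.0202, -0.7063),
  (x̄ - mu_0)^T · [...] = (4.6667)·(1.0202) + (0)·(-0.7063) = 4.7608.

Step 5 — scale by n: T² = 6 · 4.7608 = 28.565.

T² ≈ 28.565


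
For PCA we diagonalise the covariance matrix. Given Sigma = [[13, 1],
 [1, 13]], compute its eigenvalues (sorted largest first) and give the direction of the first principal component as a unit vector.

Step 1 — characteristic polynomial of 2×2 Sigma:
  det(Sigma - λI) = λ² - trace · λ + det = 0.
  trace = 13 + 13 = 26, det = 13·13 - (1)² = 168.
Step 2 — discriminant:
  Δ = trace² - 4·det = 676 - 672 = 4.
Step 3 — eigenvalues:
  λ = (trace ± √Δ)/2 = (26 ± 2)/2,
  λ_1 = 14,  λ_2 = 12.

Step 4 — unit eigenvector for λ_1: solve (Sigma - λ_1 I)v = 0. First row:
  (13 - 14)·v_x + (1)·v_y = 0, i.e. (-1)·v_x + (1)·v_y = 0,
  so v ∝ (b, λ_1 - a) = (1, 1) = u.
  ||u|| = √((1)² + (1)²) = √(2) ≈ 1.4142,
  v_1 = u/||u|| ≈ (0.7071, 0.7071) (||v_1|| = 1).

λ_1 = 14,  λ_2 = 12;  v_1 ≈ (0.7071, 0.7071)


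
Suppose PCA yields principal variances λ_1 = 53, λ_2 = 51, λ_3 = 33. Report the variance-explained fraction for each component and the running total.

Step 1 — total variance = trace(Sigma) = Σ λ_i = 53 + 51 + 33 = 137.

Step 2 — fraction explained by component i = λ_i / Σ λ:
  PC1: 53/137 = 0.3869
  PC2: 51/137 = 0.3723
  PC3: 33/137 = 0.2409

Step 3 — cumulative fraction after k components = (λ_1 + ... + λ_k) / Σ λ:
  k = 1: 53/137 = 0.3869
  k = 2: (53 + 51)/137 = 104/137 = 0.7591
  k = 3: (53 + 51 + 33)/137 = 137/137 = 1

Summary (fraction, with percent):

explained: PC1 0.3869 (38.69%), PC2 0.3723 (37.23%), PC3 0.2409 (24.09%);  cumulative: 0.3869, 0.7591, 1


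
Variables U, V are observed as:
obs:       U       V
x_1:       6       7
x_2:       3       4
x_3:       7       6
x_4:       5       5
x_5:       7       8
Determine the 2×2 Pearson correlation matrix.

Step 1 — column means:
  mean(U) = (6 + 3 + 7 + 5 + 7) / 5 = 28/5 = 5.6
  mean(V) = (7 + 4 + 6 + 5 + 8) / 5 = 30/5 = 6

Step 2 — sample variances and covariances s[i,j] = (1/(n-1)) · Σ_k (x_{k,i} - mean_i) · (x_{k,j} - mean_j), with n-1 = 4:
  s[U,U] = ((0.4)·(0.4) + (-2.6)·(-2.6) + (1.4)·(1.4) + (-0.6)·(-0.6) + (1.4)·(1.4)) / 4 = 11.2/4 = 2.8
  s[U,V] = ((0.4)·(1) + (-2.6)·(-2) + (1.4)·(0) + (-0.6)·(-1) + (1.4)·(2)) / 4 = 9/4 = 2.25
  s[V,V] = ((1)·(1) + (-2)·(-2) + (0)·(0) + (-1)·(-1) + (2)·(2)) / 4 = 10/4 = 2.5
  Sample standard deviations s_i = √(s[i,i]):
  s(U) = √(2.8) = 1.6733
  s(V) = √(2.5) = 1.5811

Step 3 — r_{ij} = s_{ij} / (s_i · s_j):
  r[U,U] = 1 (diagonal).
  r[U,V] = 2.25 / (1.6733 · 1.5811) = 2.25 / 2.6458 = 0.8504
  r[V,V] = 1 (diagonal).

R is symmetric with unit diagonal. Assembling:

R = [[1, 0.8504],
 [0.8504, 1]]


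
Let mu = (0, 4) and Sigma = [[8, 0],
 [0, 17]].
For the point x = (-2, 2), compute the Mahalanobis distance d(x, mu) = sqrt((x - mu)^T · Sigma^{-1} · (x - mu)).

Step 1 — centre the observation: (x - mu) = (-2, -2).

Step 2 — invert Sigma. det(Sigma) = 8·17 - (0)² = 136.
  Sigma^{-1} = (1/det) · [[d, -b], [-b, a]] = [[0.125, 0],
 [0, 0.0588]].

Step 3 — form the quadratic (x - mu)^T · Sigma^{-1} · (x - mu):
  Sigma^{-1} · (x - mu) = (-0.25, -0.1176).
  (x - mu)^T · [Sigma^{-1} · (x - mu)] = (-2)·(-0.25) + (-2)·(-0.1176) = 0.7353.

Step 4 — take square root: d = √(0.7353) ≈ 0.8575.

d(x, mu) = √(0.7353) ≈ 0.8575


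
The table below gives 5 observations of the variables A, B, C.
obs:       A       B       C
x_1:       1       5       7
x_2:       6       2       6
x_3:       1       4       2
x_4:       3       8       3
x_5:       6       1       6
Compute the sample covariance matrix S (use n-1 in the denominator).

Step 1 — column means:
  mean(A) = (1 + 6 + 1 + 3 + 6) / 5 = 17/5 = 3.4
  mean(B) = (5 + 2 + 4 + 8 + 1) / 5 = 20/5 = 4
  mean(C) = (7 + 6 + 2 + 3 + 6) / 5 = 24/5 = 4.8

Step 2 — sample covariance S[i,j] = (1/(n-1)) · Σ_k (x_{k,i} - mean_i) · (x_{k,j} - mean_j), with n-1 = 4.
  S[A,A] = ((-2.4)·(-2.4) + (2.6)·(2.6) + (-2.4)·(-2.4) + (-0.4)·(-0.4) + (2.6)·(2.6)) / 4 = 25.2/4 = 6.3
  S[A,B] = ((-2.4)·(1) + (2.6)·(-2) + (-2.4)·(0) + (-0.4)·(4) + (2.6)·(-3)) / 4 = -17/4 = -4.25
  S[A,C] = ((-2.4)·(2.2) + (2.6)·(1.2) + (-2.4)·(-2.8) + (-0.4)·(-1.8) + (2.6)·(1.2)) / 4 = 8.4/4 = 2.1
  S[B,B] = ((1)·(1) + (-2)·(-2) + (0)·(0) + (4)·(4) + (-3)·(-3)) / 4 = 30/4 = 7.5
  S[B,C] = ((1)·(2.2) + (-2)·(1.2) + (0)·(-2.8) + (4)·(-1.8) + (-3)·(1.2)) / 4 = -11/4 = -2.75
  S[C,C] = ((2.2)·(2.2) + (1.2)·(1.2) + (-2.8)·(-2.8) + (-1.8)·(-1.8) + (1.2)·(1.2)) / 4 = 18.8/4 = 4.7

S is symmetric (S[j,i] = S[i,j]). Assembling:

S = [[6.3, -4.25, 2.1],
 [-4.25, 7.5, -2.75],
 [2.1, -2.75, 4.7]]


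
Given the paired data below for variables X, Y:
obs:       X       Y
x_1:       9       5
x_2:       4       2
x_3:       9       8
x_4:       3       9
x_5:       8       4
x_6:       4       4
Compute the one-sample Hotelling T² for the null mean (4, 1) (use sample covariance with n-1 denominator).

Step 1 — sample mean vector:
  mean(X) = (9 + 4 + 9 + 3 + 8 + 4) / 6 = 37/6 = 6.1667
  mean(Y) = (5 + 2 + 8 + 9 + 4 + 4) / 6 = 32/6 = 5.3333
  x̄ = (6.1667, 5.3333),  deviation x̄ - mu_0 = (6.1667, 5.3333) - (4, 1) = (2.1667, 4.3333).

Step 2 — sample covariance matrix, S[i,j] = (1/(n-1)) · Σ_k (x_{k,i} - mean_i) · (x_{k,j} - mean_j), divisor n-1 = 5:
  S[X,X] = ((2.8333)·(2.8333) + (-2.1667)·(-2.1667) + (2.8333)·(2.8333) + (-3.1667)·(-3.1667) + (1.8333)·(1.8333) + (-2.1667)·(-2.1667)) / 5 = 38.8333/5 = 7.7667
  S[X,Y] = ((2.8333)·(-0.3333) + (-2.1667)·(-3.3333) + (2.8333)·(2.6667) + (-3.1667)·(3.6667) + (1.8333)·(-1.3333) + (-2.1667)·(-1.3333)) / 5 = 2.6667/5 = 0.5333
  S[Y,Y] = ((-0.3333)·(-0.3333) + (-3.3333)·(-3.3333) + (2.6667)·(2.6667) + (3.6667)·(3.6667) + (-1.3333)·(-1.3333) + (-1.3333)·(-1.3333)) / 5 = 35.3333/5 = 7.0667
  S = [[7.7667, 0.5333],
 [0.5333, 7.0667]].

Step 3 — invert S. det(S) = 7.7667·7.0667 - (0.5333)² = 54.6.
  S^{-1} = (1/det) · [[d, -b], [-b, a]] = [[0.1294, -0.0098],
 [-0.0098, 0.1422]].

Step 4 — quadratic form (x̄ - mu_0)^T · S^{-1} · (x̄ - mu_0):
  S^{-1} · (x̄ - mu_0) = (0.2381, 0.5952),
  (x̄ - mu_0)^T · [...] = (2.1667)·(0.2381) + (4.3333)·(0.5952) = 3.0952.

Step 5 — scale by n: T² = 6 · 3.0952 = 18.5714.

T² ≈ 18.5714


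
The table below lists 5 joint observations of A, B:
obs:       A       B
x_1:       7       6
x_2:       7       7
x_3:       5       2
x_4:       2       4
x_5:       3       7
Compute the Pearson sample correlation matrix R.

Step 1 — column means:
  mean(A) = (7 + 7 + 5 + 2 + 3) / 5 = 24/5 = 4.8
  mean(B) = (6 + 7 + 2 + 4 + 7) / 5 = 26/5 = 5.2

Step 2 — sample variances and covariances s[i,j] = (1/(n-1)) · Σ_k (x_{k,i} - mean_i) · (x_{k,j} - mean_j), with n-1 = 4:
  s[A,A] = ((2.2)·(2.2) + (2.2)·(2.2) + (0.2)·(0.2) + (-2.8)·(-2.8) + (-1.8)·(-1.8)) / 4 = 20.8/4 = 5.2
  s[A,B] = ((2.2)·(0.8) + (2.2)·(1.8) + (0.2)·(-3.2) + (-2.8)·(-1.2) + (-1.8)·(1.8)) / 4 = 5.2/4 = 1.3
  s[B,B] = ((0.8)·(0.8) + (1.8)·(1.8) + (-3.2)·(-3.2) + (-1.2)·(-1.2) + (1.8)·(1.8)) / 4 = 18.8/4 = 4.7
  Sample standard deviations s_i = √(s[i,i]):
  s(A) = √(5.2) = 2.2804
  s(B) = √(4.7) = 2.1679

Step 3 — r_{ij} = s_{ij} / (s_i · s_j):
  r[A,A] = 1 (diagonal).
  r[A,B] = 1.3 / (2.2804 · 2.1679) = 1.3 / 4.9437 = 0.263
  r[B,B] = 1 (diagonal).

R is symmetric with unit diagonal. Assembling:

R = [[1, 0.263],
 [0.263, 1]]


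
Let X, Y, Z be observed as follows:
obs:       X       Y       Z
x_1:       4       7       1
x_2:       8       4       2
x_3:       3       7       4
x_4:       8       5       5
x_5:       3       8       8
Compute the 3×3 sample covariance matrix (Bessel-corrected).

Step 1 — column means:
  mean(X) = (4 + 8 + 3 + 8 + 3) / 5 = 26/5 = 5.2
  mean(Y) = (7 + 4 + 7 + 5 + 8) / 5 = 31/5 = 6.2
  mean(Z) = (1 + 2 + 4 + 5 + 8) / 5 = 20/5 = 4

Step 2 — sample covariance S[i,j] = (1/(n-1)) · Σ_k (x_{k,i} - mean_i) · (x_{k,j} - mean_j), with n-1 = 4.
  S[X,X] = ((-1.2)·(-1.2) + (2.8)·(2.8) + (-2.2)·(-2.2) + (2.8)·(2.8) + (-2.2)·(-2.2)) / 4 = 26.8/4 = 6.7
  S[X,Y] = ((-1.2)·(0.8) + (2.8)·(-2.2) + (-2.2)·(0.8) + (2.8)·(-1.2) + (-2.2)·(1.8)) / 4 = -16.2/4 = -4.05
  S[X,Z] = ((-1.2)·(-3) + (2.8)·(-2) + (-2.2)·(0) + (2.8)·(1) + (-2.2)·(4)) / 4 = -8/4 = -2
  S[Y,Y] = ((0.8)·(0.8) + (-2.2)·(-2.2) + (0.8)·(0.8) + (-1.2)·(-1.2) + (1.8)·(1.8)) / 4 = 10.8/4 = 2.7
  S[Y,Z] = ((0.8)·(-3) + (-2.2)·(-2) + (0.8)·(0) + (-1.2)·(1) + (1.8)·(4)) / 4 = 8/4 = 2
  S[Z,Z] = ((-3)·(-3) + (-2)·(-2) + (0)·(0) + (1)·(1) + (4)·(4)) / 4 = 30/4 = 7.5

S is symmetric (S[j,i] = S[i,j]). Assembling:

S = [[6.7, -4.05, -2],
 [-4.05, 2.7, 2],
 [-2, 2, 7.5]]


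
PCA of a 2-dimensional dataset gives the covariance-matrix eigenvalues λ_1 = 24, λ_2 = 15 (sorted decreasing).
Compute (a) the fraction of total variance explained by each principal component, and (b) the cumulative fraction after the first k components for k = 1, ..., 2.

Step 1 — total variance = trace(Sigma) = Σ λ_i = 24 + 15 = 39.

Step 2 — fraction explained by component i = λ_i / Σ λ:
  PC1: 24/39 = 0.6154
  PC2: 15/39 = 0.3846

Step 3 — cumulative fraction after k components = (λ_1 + ... + λ_k) / Σ λ:
  k = 1: 24/39 = 0.6154
  k = 2: (24 + 15)/39 = 39/39 = 1

Summary (fraction, with percent):

explained: PC1 0.6154 (61.54%), PC2 0.3846 (38.46%);  cumulative: 0.6154, 1


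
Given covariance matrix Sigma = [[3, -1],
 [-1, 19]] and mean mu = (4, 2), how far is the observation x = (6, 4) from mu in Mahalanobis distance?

Step 1 — centre the observation: (x - mu) = (2, 2).

Step 2 — invert Sigma. det(Sigma) = 3·19 - (-1)² = 56.
  Sigma^{-1} = (1/det) · [[d, -b], [-b, a]] = [[0.3393, 0.0179],
 [0.0179, 0.0536]].

Step 3 — form the quadratic (x - mu)^T · Sigma^{-1} · (x - mu):
  Sigma^{-1} · (x - mu) = (0.7143, 0.1429).
  (x - mu)^T · [Sigma^{-1} · (x - mu)] = (2)·(0.7143) + (2)·(0.1429) = 1.7143.

Step 4 — take square root: d = √(1.7143) ≈ 1.3093.

d(x, mu) = √(1.7143) ≈ 1.3093


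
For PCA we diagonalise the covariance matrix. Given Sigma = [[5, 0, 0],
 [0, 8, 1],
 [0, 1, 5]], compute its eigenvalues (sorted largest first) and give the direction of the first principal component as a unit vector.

Step 1 — characteristic polynomial p(λ) = det(λI - Sigma) = λ³ - tr·λ² + c_1·λ - det, where tr = trace, c_1 = sum of the principal 2×2 minors, det = det(Sigma):
  tr = 5 + 8 + 5 = 18,
  c_1 = (5·8 - (0)²) + (5·5 - (0)²) + (8·5 - (1)²) = 40 + 25 + 39 = 104,
  det = 5·(8·5 - (1)²) - (0)·((0)·5 - (1)·(0)) + (0)·((0)·(1) - 8·(0)) = 5·(39) - (0)·(0) + (0)·(0) = 195.
  So p(λ) = λ³ - 18λ² + 104λ - 195.
Step 2 — look for an integer root (rational root theorem: any rational root is an integer divisor of 195). Testing λ = 5:
  p(5) = 125 - 450 + 520 - 195 = 0  ✓
  Dividing out (λ - 5): p(λ) = (λ - 5)(λ² - 13λ + 39).
Step 3 — remaining eigenvalues from the quadratic λ² - 13λ + 39 = 0:
  Δ = 13² - 4·39 = 169 - 156 = 13,  λ = (13 ± √13)/2 = (13 ± 3.6056)/2 ≈ 8.3028 or 4.6972.
  Sorted: λ_1 = 8.3028,  λ_2 = 5,  λ_3 = 4.6972  (check: sum = 18 = tr ✓).

Step 4 — unit eigenvector for λ_1 ≈ 8.3028: v spans the null space of (Sigma - λ_1 I), whose rows are
  r_1 = (-3.3028, 0, 0),  r_2 = (0, -0.3028, 1),  r_3 = (0, 1, -3.3028).
  v is orthogonal to every row, so take v ∝ r_1 × r_2 = ((0)·(1) - (0)·(-0.3028), (0)·(0) - (-3.3028)·(1), (-3.3028)·(-0.3028) - (0)·(0)) ≈ (0, 3.3028, 1).
  Let u = (0, 3.3028, 1).
  ||u|| = √((0)² + (3.3028)² + (1)²) = √(11.9083) ≈ 3.4508,  v_1 = u/||u|| ≈ (0, 0.9571, 0.2898) (||v_1|| = 1).

λ_1 = 8.3028,  λ_2 = 5,  λ_3 = 4.6972;  v_1 ≈ (0, 0.9571, 0.2898)


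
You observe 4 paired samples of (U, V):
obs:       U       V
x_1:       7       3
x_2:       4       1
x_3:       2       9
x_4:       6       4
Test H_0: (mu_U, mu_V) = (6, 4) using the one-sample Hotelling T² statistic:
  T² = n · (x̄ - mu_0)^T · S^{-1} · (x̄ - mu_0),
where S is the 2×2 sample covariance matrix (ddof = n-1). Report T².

Step 1 — sample mean vector:
  mean(U) = (7 + 4 + 2 + 6) / 4 = 19/4 = 4.75
  mean(V) = (3 + 1 + 9 + 4) / 4 = 17/4 = 4.25
  x̄ = (4.75, 4.25),  deviation x̄ - mu_0 = (4.75, 4.25) - (6, 4) = (-1.25, 0.25).

Step 2 — sample covariance matrix, S[i,j] = (1/(n-1)) · Σ_k (x_{k,i} - mean_i) · (x_{k,j} - mean_j), divisor n-1 = 3:
  S[U,U] = ((2.25)·(2.25) + (-0.75)·(-0.75) + (-2.75)·(-2.75) + (1.25)·(1.25)) / 3 = 14.75/3 = 4.9167
  S[U,V] = ((2.25)·(-1.25) + (-0.75)·(-3.25) + (-2.75)·(4.75) + (1.25)·(-0.25)) / 3 = -13.75/3 = -4.5833
  S[V,V] = ((-1.25)·(-1.25) + (-3.25)·(-3.25) + (4.75)·(4.75) + (-0.25)·(-0.25)) / 3 = 34.75/3 = 11.5833
  S = [[4.9167, -4.5833],
 [-4.5833, 11.5833]].

Step 3 — invert S. det(S) = 4.9167·11.5833 - (-4.5833)² = 35.9444.
  S^{-1} = (1/det) · [[d, -b], [-b, a]] = [[0.3223, 0.1275],
 [0.1275, 0.1368]].

Step 4 — quadratic form (x̄ - mu_0)^T · S^{-1} · (x̄ - mu_0):
  S^{-1} · (x̄ - mu_0) = (-0.3709, -0.1252),
  (x̄ - mu_0)^T · [...] = (-1.25)·(-0.3709) + (0.25)·(-0.1252) = 0.4324.

Step 5 — scale by n: T² = 4 · 0.4324 = 1.7295.

T² ≈ 1.7295


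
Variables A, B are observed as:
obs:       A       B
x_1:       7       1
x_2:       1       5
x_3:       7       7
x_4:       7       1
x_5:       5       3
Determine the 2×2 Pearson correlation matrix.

Step 1 — column means:
  mean(A) = (7 + 1 + 7 + 7 + 5) / 5 = 27/5 = 5.4
  mean(B) = (1 + 5 + 7 + 1 + 3) / 5 = 17/5 = 3.4

Step 2 — sample variances and covariances s[i,j] = (1/(n-1)) · Σ_k (x_{k,i} - mean_i) · (x_{k,j} - mean_j), with n-1 = 4:
  s[A,A] = ((1.6)·(1.6) + (-4.4)·(-4.4) + (1.6)·(1.6) + (1.6)·(1.6) + (-0.4)·(-0.4)) / 4 = 27.2/4 = 6.8
  s[A,B] = ((1.6)·(-2.4) + (-4.4)·(1.6) + (1.6)·(3.6) + (1.6)·(-2.4) + (-0.4)·(-0.4)) / 4 = -8.8/4 = -2.2
  s[B,B] = ((-2.4)·(-2.4) + (1.6)·(1.6) + (3.6)·(3.6) + (-2.4)·(-2.4) + (-0.4)·(-0.4)) / 4 = 27.2/4 = 6.8
  Sample standard deviations s_i = √(s[i,i]):
  s(A) = √(6.8) = 2.6077
  s(B) = √(6.8) = 2.6077

Step 3 — r_{ij} = s_{ij} / (s_i · s_j):
  r[A,A] = 1 (diagonal).
  r[A,B] = -2.2 / (2.6077 · 2.6077) = -2.2 / 6.8 = -0.3235
  r[B,B] = 1 (diagonal).

R is symmetric with unit diagonal. Assembling:

R = [[1, -0.3235],
 [-0.3235, 1]]


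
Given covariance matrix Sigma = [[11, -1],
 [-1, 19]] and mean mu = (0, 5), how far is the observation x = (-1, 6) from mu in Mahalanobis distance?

Step 1 — centre the observation: (x - mu) = (-1, 1).

Step 2 — invert Sigma. det(Sigma) = 11·19 - (-1)² = 208.
  Sigma^{-1} = (1/det) · [[d, -b], [-b, a]] = [[0.0913, 0.0048],
 [0.0048, 0.0529]].

Step 3 — form the quadratic (x - mu)^T · Sigma^{-1} · (x - mu):
  Sigma^{-1} · (x - mu) = (-0.0865, 0.0481).
  (x - mu)^T · [Sigma^{-1} · (x - mu)] = (-1)·(-0.0865) + (1)·(0.0481) = 0.1346.

Step 4 — take square root: d = √(0.1346) ≈ 0.3669.

d(x, mu) = √(0.1346) ≈ 0.3669


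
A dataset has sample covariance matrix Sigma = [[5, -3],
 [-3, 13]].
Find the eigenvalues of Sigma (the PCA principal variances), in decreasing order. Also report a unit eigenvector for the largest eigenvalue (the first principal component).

Step 1 — characteristic polynomial of 2×2 Sigma:
  det(Sigma - λI) = λ² - trace · λ + det = 0.
  trace = 5 + 13 = 18, det = 5·13 - (-3)² = 56.
Step 2 — discriminant:
  Δ = trace² - 4·det = 324 - 224 = 100.
Step 3 — eigenvalues:
  λ = (trace ± √Δ)/2 = (18 ± 10)/2,
  λ_1 = 14,  λ_2 = 4.

Step 4 — unit eigenvector for λ_1: solve (Sigma - λ_1 I)v = 0. First row:
  (5 - 14)·v_x + (-3)·v_y = 0, i.e. (-9)·v_x + (-3)·v_y = 0,
  so v ∝ (b, λ_1 - a) = (-3, 9); multiply by -1 so the first entry is positive: u = (3, -9).
  ||u|| = √((3)² + (-9)²) = √(90) ≈ 9.4868,
  v_1 = u/||u|| ≈ (0.3162, -0.9487) (||v_1|| = 1).

λ_1 = 14,  λ_2 = 4;  v_1 ≈ (0.3162, -0.9487)


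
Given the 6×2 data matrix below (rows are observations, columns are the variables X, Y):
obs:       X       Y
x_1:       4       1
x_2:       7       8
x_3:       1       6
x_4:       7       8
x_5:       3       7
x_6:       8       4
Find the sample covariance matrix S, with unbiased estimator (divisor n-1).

Step 1 — column means:
  mean(X) = (4 + 7 + 1 + 7 + 3 + 8) / 6 = 30/6 = 5
  mean(Y) = (1 + 8 + 6 + 8 + 7 + 4) / 6 = 34/6 = 5.6667

Step 2 — sample covariance S[i,j] = (1/(n-1)) · Σ_k (x_{k,i} - mean_i) · (x_{k,j} - mean_j), with n-1 = 5.
  S[X,X] = ((-1)·(-1) + (2)·(2) + (-4)·(-4) + (2)·(2) + (-2)·(-2) + (3)·(3)) / 5 = 38/5 = 7.6
  S[X,Y] = ((-1)·(-4.6667) + (2)·(2.3333) + (-4)·(0.3333) + (2)·(2.3333) + (-2)·(1.3333) + (3)·(-1.6667)) / 5 = 5/5 = 1
  S[Y,Y] = ((-4.6667)·(-4.6667) + (2.3333)·(2.3333) + (0.3333)·(0.3333) + (2.3333)·(2.3333) + (1.3333)·(1.3333) + (-1.6667)·(-1.6667)) / 5 = 37.3333/5 = 7.4667

S is symmetric (S[j,i] = S[i,j]). Assembling:

S = [[7.6, 1],
 [1, 7.4667]]


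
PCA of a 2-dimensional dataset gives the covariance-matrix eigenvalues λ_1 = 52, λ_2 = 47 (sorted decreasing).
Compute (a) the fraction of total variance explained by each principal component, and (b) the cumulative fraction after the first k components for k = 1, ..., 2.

Step 1 — total variance = trace(Sigma) = Σ λ_i = 52 + 47 = 99.

Step 2 — fraction explained by component i = λ_i / Σ λ:
  PC1: 52/99 = 0.5253
  PC2: 47/99 = 0.4747

Step 3 — cumulative fraction after k components = (λ_1 + ... + λ_k) / Σ λ:
  k = 1: 52/99 = 0.5253
  k = 2: (52 + 47)/99 = 99/99 = 1

Summary (fraction, with percent):

explained: PC1 0.5253 (52.53%), PC2 0.4747 (47.47%);  cumulative: 0.5253, 1


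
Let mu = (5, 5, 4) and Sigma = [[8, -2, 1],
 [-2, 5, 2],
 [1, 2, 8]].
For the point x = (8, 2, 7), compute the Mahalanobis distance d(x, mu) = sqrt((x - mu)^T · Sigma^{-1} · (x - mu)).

Step 1 — centre the observation: (x - mu) = (3, -3, 3).

Step 2 — invert Sigma (cofactor / det for 3×3, or solve directly):
  Sigma^{-1} = [[0.1481, 0.0741, -0.037],
 [0.0741, 0.2593, -0.0741],
 [-0.037, -0.0741, 0.1481]].

Step 3 — form the quadratic (x - mu)^T · Sigma^{-1} · (x - mu):
  Sigma^{-1} · (x - mu) = (0.1111, -0.7778, 0.5556).
  (x - mu)^T · [Sigma^{-1} · (x - mu)] = (3)·(0.1111) + (-3)·(-0.7778) + (3)·(0.5556) = 4.3333.

Step 4 — take square root: d = √(4.3333) ≈ 2.0817.

d(x, mu) = √(4.3333) ≈ 2.0817


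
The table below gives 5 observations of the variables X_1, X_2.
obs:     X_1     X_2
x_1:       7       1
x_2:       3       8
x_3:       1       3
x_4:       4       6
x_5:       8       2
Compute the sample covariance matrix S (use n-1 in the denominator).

Step 1 — column means:
  mean(X_1) = (7 + 3 + 1 + 4 + 8) / 5 = 23/5 = 4.6
  mean(X_2) = (1 + 8 + 3 + 6 + 2) / 5 = 20/5 = 4

Step 2 — sample covariance S[i,j] = (1/(n-1)) · Σ_k (x_{k,i} - mean_i) · (x_{k,j} - mean_j), with n-1 = 4.
  S[X_1,X_1] = ((2.4)·(2.4) + (-1.6)·(-1.6) + (-3.6)·(-3.6) + (-0.6)·(-0.6) + (3.4)·(3.4)) / 4 = 33.2/4 = 8.3
  S[X_1,X_2] = ((2.4)·(-3) + (-1.6)·(4) + (-3.6)·(-1) + (-0.6)·(2) + (3.4)·(-2)) / 4 = -18/4 = -4.5
  S[X_2,X_2] = ((-3)·(-3) + (4)·(4) + (-1)·(-1) + (2)·(2) + (-2)·(-2)) / 4 = 34/4 = 8.5

S is symmetric (S[j,i] = S[i,j]). Assembling:

S = [[8.3, -4.5],
 [-4.5, 8.5]]


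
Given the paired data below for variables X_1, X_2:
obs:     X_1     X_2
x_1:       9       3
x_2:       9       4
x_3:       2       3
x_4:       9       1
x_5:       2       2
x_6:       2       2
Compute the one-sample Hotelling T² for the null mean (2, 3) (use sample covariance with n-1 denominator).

Step 1 — sample mean vector:
  mean(X_1) = (9 + 9 + 2 + 9 + 2 + 2) / 6 = 33/6 = 5.5
  mean(X_2) = (3 + 4 + 3 + 1 + 2 + 2) / 6 = 15/6 = 2.5
  x̄ = (5.5, 2.5),  deviation x̄ - mu_0 = (5.5, 2.5) - (2, 3) = (3.5, -0.5).

Step 2 — sample covariance matrix, S[i,j] = (1/(n-1)) · Σ_k (x_{k,i} - mean_i) · (x_{k,j} - mean_j), divisor n-1 = 5:
  S[X_1,X_1] = ((3.5)·(3.5) + (3.5)·(3.5) + (-3.5)·(-3.5) + (3.5)·(3.5) + (-3.5)·(-3.5) + (-3.5)·(-3.5)) / 5 = 73.5/5 = 14.7
  S[X_1,X_2] = ((3.5)·(0.5) + (3.5)·(1.5) + (-3.5)·(0.5) + (3.5)·(-1.5) + (-3.5)·(-0.5) + (-3.5)·(-0.5)) / 5 = 3.5/5 = 0.7
  S[X_2,X_2] = ((0.5)·(0.5) + (1.5)·(1.5) + (0.5)·(0.5) + (-1.5)·(-1.5) + (-0.5)·(-0.5) + (-0.5)·(-0.5)) / 5 = 5.5/5 = 1.1
  S = [[14.7, 0.7],
 [0.7, 1.1]].

Step 3 — invert S. det(S) = 14.7·1.1 - (0.7)² = 15.68.
  S^{-1} = (1/det) · [[d, -b], [-b, a]] = [[0.0702, -0.0446],
 [-0.0446, 0.9375]].

Step 4 — quadratic form (x̄ - mu_0)^T · S^{-1} · (x̄ - mu_0):
  S^{-1} · (x̄ - mu_0) = (0.2679, -0.625),
  (x̄ - mu_0)^T · [...] = (3.5)·(0.2679) + (-0.5)·(-0.625) = 1.25.

Step 5 — scale by n: T² = 6 · 1.25 = 7.5.

T² ≈ 7.5


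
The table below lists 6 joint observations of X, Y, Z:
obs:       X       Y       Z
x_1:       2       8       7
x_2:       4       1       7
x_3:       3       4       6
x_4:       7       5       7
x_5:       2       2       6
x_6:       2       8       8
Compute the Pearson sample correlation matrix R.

Step 1 — column means:
  mean(X) = (2 + 4 + 3 + 7 + 2 + 2) / 6 = 20/6 = 3.3333
  mean(Y) = (8 + 1 + 4 + 5 + 2 + 8) / 6 = 28/6 = 4.6667
  mean(Z) = (7 + 7 + 6 + 7 + 6 + 8) / 6 = 41/6 = 6.8333

Step 2 — sample variances and covariances s[i,j] = (1/(n-1)) · Σ_k (x_{k,i} - mean_i) · (x_{k,j} - mean_j), with n-1 = 5:
  s[X,X] = ((-1.3333)·(-1.3333) + (0.6667)·(0.6667) + (-0.3333)·(-0.3333) + (3.6667)·(3.6667) + (-1.3333)·(-1.3333) + (-1.3333)·(-1.3333)) / 5 = 19.3333/5 = 3.8667
  s[X,Y] = ((-1.3333)·(3.3333) + (0.6667)·(-3.6667) + (-0.3333)·(-0.6667) + (3.6667)·(0.3333) + (-1.3333)·(-2.6667) + (-1.3333)·(3.3333)) / 5 = -6.3333/5 = -1.2667
  s[X,Z] = ((-1.3333)·(0.1667) + (0.6667)·(0.1667) + (-0.3333)·(-0.8333) + (3.6667)·(0.1667) + (-1.3333)·(-0.8333) + (-1.3333)·(1.1667)) / 5 = 0.3333/5 = 0.0667
  s[Y,Y] = ((3.3333)·(3.3333) + (-3.6667)·(-3.6667) + (-0.6667)·(-0.6667) + (0.3333)·(0.3333) + (-2.6667)·(-2.6667) + (3.3333)·(3.3333)) / 5 = 43.3333/5 = 8.6667
  s[Y,Z] = ((3.3333)·(0.1667) + (-3.6667)·(0.1667) + (-0.6667)·(-0.8333) + (0.3333)·(0.1667) + (-2.6667)·(-0.8333) + (3.3333)·(1.1667)) / 5 = 6.6667/5 = 1.3333
  s[Z,Z] = ((0.1667)·(0.1667) + (0.1667)·(0.1667) + (-0.8333)·(-0.8333) + (0.1667)·(0.1667) + (-0.8333)·(-0.8333) + (1.1667)·(1.1667)) / 5 = 2.8333/5 = 0.5667
  Sample standard deviations s_i = √(s[i,i]):
  s(X) = √(3.8667) = 1.9664
  s(Y) = √(8.6667) = 2.9439
  s(Z) = √(0.5667) = 0.7528

Step 3 — r_{ij} = s_{ij} / (s_i · s_j):
  r[X,X] = 1 (diagonal).
  r[X,Y] = -1.2667 / (1.9664 · 2.9439) = -1.2667 / 5.7889 = -0.2188
  r[X,Z] = 0.0667 / (1.9664 · 0.7528) = 0.0667 / 1.4802 = 0.045
  r[Y,Y] = 1 (diagonal).
  r[Y,Z] = 1.3333 / (2.9439 · 0.7528) = 1.3333 / 2.2161 = 0.6017
  r[Z,Z] = 1 (diagonal).

R is symmetric with unit diagonal. Assembling:

R = [[1, -0.2188, 0.045],
 [-0.2188, 1, 0.6017],
 [0.045, 0.6017, 1]]


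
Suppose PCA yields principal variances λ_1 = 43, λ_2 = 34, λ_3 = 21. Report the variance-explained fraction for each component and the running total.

Step 1 — total variance = trace(Sigma) = Σ λ_i = 43 + 34 + 21 = 98.

Step 2 — fraction explained by component i = λ_i / Σ λ:
  PC1: 43/98 = 0.4388
  PC2: 34/98 = 0.3469
  PC3: 21/98 = 0.2143

Step 3 — cumulative fraction after k components = (λ_1 + ... + λ_k) / Σ λ:
  k = 1: 43/98 = 0.4388
  k = 2: (43 + 34)/98 = 77/98 = 0.7857
  k = 3: (43 + 34 + 21)/98 = 98/98 = 1

Summary (fraction, with percent):

explained: PC1 0.4388 (43.88%), PC2 0.3469 (34.69%), PC3 0.2143 (21.43%);  cumulative: 0.4388, 0.7857, 1


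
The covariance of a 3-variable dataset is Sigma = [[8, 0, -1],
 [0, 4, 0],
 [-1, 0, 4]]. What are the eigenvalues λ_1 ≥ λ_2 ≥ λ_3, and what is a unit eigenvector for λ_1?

Step 1 — characteristic polynomial p(λ) = det(λI - Sigma) = λ³ - tr·λ² + c_1·λ - det, where tr = trace, c_1 = sum of the principal 2×2 minors, det = det(Sigma):
  tr = 8 + 4 + 4 = 16,
  c_1 = (8·4 - (0)²) + (8·4 - (-1)²) + (4·4 - (0)²) = 32 + 31 + 16 = 79,
  det = 8·(4·4 - (0)²) - (0)·((0)·4 - (0)·(-1)) + (-1)·((0)·(0) - 4·(-1)) = 8·(16) - (0)·(0) + (-1)·(4) = 124.
  So p(λ) = λ³ - 16λ² + 79λ - 124.
Step 2 — look for an integer root (rational root theorem: any rational root is an integer divisor of 124). Testing λ = 4:
  p(4) = 64 - 256 + 316 - 124 = 0  ✓
  Dividing out (λ - 4): p(λ) = (λ - 4)(λ² - 12λ + 31).
Step 3 — remaining eigenvalues from the quadratic λ² - 12λ + 31 = 0:
  Δ = 12² - 4·31 = 144 - 124 = 20,  λ = (12 ± √20)/2 = (12 ± 4.4721)/2 ≈ 8.2361 or 3.7639.
  Sorted: λ_1 = 8.2361,  λ_2 = 4,  λ_3 = 3.7639  (check: sum = 16 = tr ✓).

Step 4 — unit eigenvector for λ_1 ≈ 8.2361: v spans the null space of (Sigma - λ_1 I), whose rows are
  r_1 = (-0.2361, 0, -1),  r_2 = (0, -4.2361, 0),  r_3 = (-1, 0, -4.2361).
  v is orthogonal to every row, so take v ∝ r_1 × r_2 = ((0)·(0) - (-1)·(-4.2361), (-1)·(0) - (-0.2361)·(0), (-0.2361)·(-4.2361) - (0)·(0)) ≈ (-4.2361, 0, 1).
  Rescale (multiply by -1 so the first nonzero entry is positive): u = (4.2361, 0, -1).
  ||u|| = √((4.2361)² + (0)² + (-1)²) = √(18.9443) ≈ 4.3525,  v_1 = u/||u|| ≈ (0.9732, 0, -0.2298) (||v_1|| = 1).

λ_1 = 8.2361,  λ_2 = 4,  λ_3 = 3.7639;  v_1 ≈ (0.9732, 0, -0.2298)
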